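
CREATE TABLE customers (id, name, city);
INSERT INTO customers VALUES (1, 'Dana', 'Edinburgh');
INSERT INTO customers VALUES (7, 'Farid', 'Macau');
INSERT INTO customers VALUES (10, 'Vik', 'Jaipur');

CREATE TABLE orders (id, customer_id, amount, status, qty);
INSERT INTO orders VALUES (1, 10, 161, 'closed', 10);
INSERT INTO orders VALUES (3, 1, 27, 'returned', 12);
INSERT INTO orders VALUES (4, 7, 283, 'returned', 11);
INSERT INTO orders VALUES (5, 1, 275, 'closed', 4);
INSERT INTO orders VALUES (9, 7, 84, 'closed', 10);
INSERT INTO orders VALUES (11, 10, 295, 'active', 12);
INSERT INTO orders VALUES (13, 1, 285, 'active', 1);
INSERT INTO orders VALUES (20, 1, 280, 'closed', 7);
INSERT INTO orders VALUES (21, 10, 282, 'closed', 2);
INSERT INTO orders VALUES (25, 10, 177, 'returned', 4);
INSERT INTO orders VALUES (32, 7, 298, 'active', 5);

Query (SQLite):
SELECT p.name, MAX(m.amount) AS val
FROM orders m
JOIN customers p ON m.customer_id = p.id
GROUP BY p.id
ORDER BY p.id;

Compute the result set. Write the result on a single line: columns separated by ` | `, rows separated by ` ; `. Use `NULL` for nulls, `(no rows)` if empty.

Join each orders row to its customers via customer_id.
Group joined rows by customers.id; compute MAX(m.amount) per group.
  1: ids {3, 5, 13, 20} → MAX(m.amount)=285
  7: ids {4, 9, 32} → MAX(m.amount)=298
  10: ids {1, 11, 21, 25} → MAX(m.amount)=295

Dana | 285 ; Farid | 298 ; Vik | 295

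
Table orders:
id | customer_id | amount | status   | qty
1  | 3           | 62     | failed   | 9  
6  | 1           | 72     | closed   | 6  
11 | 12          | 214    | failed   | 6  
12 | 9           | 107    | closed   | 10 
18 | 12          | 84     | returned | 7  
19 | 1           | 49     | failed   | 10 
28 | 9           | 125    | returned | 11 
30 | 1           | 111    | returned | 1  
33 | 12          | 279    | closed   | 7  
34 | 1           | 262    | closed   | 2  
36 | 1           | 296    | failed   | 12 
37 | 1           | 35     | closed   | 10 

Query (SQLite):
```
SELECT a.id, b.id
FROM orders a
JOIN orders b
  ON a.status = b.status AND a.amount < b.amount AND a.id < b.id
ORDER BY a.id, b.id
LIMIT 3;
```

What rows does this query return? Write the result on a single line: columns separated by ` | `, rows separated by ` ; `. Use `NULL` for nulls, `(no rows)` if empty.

1 | 11 ; 1 | 36 ; 6 | 12

Pairs (a,b) with same status, a.amount < b.amount, a.id < b.id.
status groups: closed:{6,12,33,34,37} failed:{1,11,19,36} returned:{18,28,30}
Ordered by (a.id, b.id); first 3.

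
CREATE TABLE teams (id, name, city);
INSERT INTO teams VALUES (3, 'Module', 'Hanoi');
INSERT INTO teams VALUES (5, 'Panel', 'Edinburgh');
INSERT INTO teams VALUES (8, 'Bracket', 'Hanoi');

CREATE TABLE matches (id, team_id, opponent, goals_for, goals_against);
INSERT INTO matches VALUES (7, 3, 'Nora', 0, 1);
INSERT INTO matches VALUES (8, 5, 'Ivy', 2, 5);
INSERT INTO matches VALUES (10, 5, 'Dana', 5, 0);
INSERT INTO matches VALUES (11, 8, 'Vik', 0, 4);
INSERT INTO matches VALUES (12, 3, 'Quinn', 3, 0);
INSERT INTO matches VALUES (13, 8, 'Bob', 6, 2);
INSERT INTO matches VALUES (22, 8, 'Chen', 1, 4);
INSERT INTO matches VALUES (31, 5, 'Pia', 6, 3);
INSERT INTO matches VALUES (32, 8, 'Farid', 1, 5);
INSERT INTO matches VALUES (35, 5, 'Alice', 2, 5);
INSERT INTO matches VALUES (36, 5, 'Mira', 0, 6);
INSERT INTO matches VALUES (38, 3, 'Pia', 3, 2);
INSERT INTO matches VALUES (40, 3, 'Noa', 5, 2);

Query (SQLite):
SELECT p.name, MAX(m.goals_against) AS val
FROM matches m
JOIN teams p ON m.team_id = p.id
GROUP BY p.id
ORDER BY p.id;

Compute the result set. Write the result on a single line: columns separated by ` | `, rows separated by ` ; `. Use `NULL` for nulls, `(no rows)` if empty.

Module | 2 ; Panel | 6 ; Bracket | 5

Join each matches row to its teams via team_id.
Group joined rows by teams.id; compute MAX(m.goals_against) per group.
  3: ids {7, 12, 38, 40} → MAX(m.goals_against)=2
  5: ids {8, 10, 31, 35, 36} → MAX(m.goals_against)=6
  8: ids {11, 13, 22, 32} → MAX(m.goals_against)=5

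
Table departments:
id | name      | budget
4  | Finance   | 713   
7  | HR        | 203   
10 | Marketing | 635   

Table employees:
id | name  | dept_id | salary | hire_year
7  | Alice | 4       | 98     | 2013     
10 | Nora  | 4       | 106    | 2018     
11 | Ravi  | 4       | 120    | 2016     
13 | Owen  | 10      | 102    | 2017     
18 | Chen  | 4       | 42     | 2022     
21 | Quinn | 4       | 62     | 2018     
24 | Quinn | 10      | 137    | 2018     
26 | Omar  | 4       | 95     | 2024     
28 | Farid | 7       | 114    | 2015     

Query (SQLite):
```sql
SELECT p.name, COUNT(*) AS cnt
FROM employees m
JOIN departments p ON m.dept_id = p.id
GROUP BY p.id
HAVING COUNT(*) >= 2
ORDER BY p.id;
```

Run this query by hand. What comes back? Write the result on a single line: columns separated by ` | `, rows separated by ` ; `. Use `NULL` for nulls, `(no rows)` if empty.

Finance | 6 ; Marketing | 2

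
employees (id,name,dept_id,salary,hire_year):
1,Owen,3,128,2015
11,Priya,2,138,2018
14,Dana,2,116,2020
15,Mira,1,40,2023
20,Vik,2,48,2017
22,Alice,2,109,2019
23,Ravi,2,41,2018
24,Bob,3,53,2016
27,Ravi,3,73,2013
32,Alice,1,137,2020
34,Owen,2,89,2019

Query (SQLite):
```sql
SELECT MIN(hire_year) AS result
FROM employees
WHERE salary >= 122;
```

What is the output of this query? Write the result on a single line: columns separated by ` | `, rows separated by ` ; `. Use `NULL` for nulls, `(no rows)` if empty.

Rows where salary >= 122 → hire_year values: [2015, 2018, 2020].
MIN of non-NULL values = 2015.

2015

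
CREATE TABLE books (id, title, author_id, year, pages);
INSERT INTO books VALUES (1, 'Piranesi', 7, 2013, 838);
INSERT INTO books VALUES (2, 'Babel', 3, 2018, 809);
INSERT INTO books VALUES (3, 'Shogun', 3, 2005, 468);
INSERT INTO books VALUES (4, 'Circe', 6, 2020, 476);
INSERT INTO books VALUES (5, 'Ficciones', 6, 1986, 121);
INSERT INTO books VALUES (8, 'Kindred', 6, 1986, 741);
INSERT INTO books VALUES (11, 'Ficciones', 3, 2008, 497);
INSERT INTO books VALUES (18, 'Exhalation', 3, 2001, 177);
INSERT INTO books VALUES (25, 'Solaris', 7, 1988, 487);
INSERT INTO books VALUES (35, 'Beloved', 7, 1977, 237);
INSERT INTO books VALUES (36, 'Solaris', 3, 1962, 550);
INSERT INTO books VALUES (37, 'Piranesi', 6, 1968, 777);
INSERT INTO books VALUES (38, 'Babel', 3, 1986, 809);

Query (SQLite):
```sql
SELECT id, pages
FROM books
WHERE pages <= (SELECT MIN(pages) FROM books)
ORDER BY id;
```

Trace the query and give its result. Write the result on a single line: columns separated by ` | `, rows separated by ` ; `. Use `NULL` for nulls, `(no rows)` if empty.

Scalar subquery: MIN(pages) over all books rows = 121.
Keep rows where pages <= that value.

5 | 121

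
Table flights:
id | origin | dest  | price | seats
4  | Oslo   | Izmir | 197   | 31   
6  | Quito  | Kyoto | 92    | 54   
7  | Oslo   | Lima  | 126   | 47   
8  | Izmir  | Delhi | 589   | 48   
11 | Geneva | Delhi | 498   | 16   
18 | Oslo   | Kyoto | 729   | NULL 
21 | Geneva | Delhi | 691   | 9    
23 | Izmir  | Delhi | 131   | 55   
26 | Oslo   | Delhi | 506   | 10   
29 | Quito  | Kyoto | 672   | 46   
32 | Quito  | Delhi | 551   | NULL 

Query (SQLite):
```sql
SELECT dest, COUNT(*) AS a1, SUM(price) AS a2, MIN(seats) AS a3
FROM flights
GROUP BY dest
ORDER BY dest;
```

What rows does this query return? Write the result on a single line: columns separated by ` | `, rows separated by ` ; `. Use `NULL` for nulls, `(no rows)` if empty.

Group flights by dest.
Per group compute: COUNT(*), SUM(price), MIN(seats).
  Delhi: ids {8, 11, 21, 23, 26, 32} → COUNT(*)=6, SUM(price)=2966, MIN(seats)=9
  Izmir: ids {4} → COUNT(*)=1, SUM(price)=197, MIN(seats)=31
  Kyoto: ids {6, 18, 29} → COUNT(*)=3, SUM(price)=1493, MIN(seats)=46
  Lima: ids {7} → COUNT(*)=1, SUM(price)=126, MIN(seats)=47

Delhi | 6 | 2966 | 9 ; Izmir | 1 | 197 | 31 ; Kyoto | 3 | 1493 | 46 ; Lima | 1 | 126 | 47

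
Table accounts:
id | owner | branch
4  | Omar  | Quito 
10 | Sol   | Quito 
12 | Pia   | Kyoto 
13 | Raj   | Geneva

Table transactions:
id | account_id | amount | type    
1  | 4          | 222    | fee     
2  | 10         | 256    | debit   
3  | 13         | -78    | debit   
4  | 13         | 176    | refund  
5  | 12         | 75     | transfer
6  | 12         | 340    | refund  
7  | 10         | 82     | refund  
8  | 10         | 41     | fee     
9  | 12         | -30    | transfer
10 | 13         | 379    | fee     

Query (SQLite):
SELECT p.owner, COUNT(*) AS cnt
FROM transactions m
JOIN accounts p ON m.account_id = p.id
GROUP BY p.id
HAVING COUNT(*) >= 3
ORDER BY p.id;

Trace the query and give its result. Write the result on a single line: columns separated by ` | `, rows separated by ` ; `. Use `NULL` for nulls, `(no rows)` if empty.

Sol | 3 ; Pia | 3 ; Raj | 3

Join each transactions row to its accounts via account_id.
Group joined rows by accounts.id; compute COUNT(*) per group.
HAVING: keep groups with count ≥ 3.
  4: ids {1} → COUNT(*)=1
  10: ids {2, 7, 8} → COUNT(*)=3
  12: ids {5, 6, 9} → COUNT(*)=3
  13: ids {3, 4, 10} → COUNT(*)=3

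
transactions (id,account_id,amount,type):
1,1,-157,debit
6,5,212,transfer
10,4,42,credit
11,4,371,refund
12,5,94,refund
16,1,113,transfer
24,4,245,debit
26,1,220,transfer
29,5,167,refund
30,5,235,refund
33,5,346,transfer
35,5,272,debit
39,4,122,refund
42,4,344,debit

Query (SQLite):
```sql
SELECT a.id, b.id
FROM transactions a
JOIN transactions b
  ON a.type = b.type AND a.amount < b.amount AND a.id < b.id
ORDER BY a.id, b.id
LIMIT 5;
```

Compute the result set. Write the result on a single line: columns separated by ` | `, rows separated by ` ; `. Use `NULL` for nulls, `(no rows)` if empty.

Pairs (a,b) with same type, a.amount < b.amount, a.id < b.id.
type groups: credit:{10} debit:{1,24,35,42} refund:{11,12,29,30,39} transfer:{6,16,26,33}
Ordered by (a.id, b.id); first 5.

1 | 24 ; 1 | 35 ; 1 | 42 ; 6 | 26 ; 6 | 33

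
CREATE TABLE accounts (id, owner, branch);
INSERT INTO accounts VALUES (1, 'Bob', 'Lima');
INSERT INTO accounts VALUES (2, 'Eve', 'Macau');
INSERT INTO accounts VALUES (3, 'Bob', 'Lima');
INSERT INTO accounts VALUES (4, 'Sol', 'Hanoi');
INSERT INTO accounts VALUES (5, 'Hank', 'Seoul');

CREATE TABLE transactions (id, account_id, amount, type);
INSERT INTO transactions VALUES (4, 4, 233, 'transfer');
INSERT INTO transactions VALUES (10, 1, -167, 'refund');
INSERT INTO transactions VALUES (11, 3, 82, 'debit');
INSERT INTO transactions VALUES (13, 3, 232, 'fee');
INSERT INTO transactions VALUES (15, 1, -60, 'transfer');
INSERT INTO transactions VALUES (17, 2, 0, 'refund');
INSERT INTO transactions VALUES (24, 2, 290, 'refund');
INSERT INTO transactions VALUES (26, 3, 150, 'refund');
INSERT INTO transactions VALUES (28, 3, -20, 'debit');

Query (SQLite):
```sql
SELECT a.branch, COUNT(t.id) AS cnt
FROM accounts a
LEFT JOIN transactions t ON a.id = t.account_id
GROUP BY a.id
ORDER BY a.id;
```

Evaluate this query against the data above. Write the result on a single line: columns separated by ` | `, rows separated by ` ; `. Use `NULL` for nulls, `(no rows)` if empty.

Lima | 2 ; Macau | 2 ; Lima | 4 ; Hanoi | 1 ; Seoul | 0

LEFT JOIN keeps every accounts row; unmatched ones get NULL for transactions columns.
Group by accounts.id and compute COUNT(t.id). COUNT(col) of an all-NULL group is 0.
  1: ids {10, 15} → COUNT(t.id)=2
  2: ids {17, 24} → COUNT(t.id)=2
  3: ids {11, 13, 26, 28} → COUNT(t.id)=4
  4: ids {4} → COUNT(t.id)=1
  5: ids {—} → COUNT(t.id)=0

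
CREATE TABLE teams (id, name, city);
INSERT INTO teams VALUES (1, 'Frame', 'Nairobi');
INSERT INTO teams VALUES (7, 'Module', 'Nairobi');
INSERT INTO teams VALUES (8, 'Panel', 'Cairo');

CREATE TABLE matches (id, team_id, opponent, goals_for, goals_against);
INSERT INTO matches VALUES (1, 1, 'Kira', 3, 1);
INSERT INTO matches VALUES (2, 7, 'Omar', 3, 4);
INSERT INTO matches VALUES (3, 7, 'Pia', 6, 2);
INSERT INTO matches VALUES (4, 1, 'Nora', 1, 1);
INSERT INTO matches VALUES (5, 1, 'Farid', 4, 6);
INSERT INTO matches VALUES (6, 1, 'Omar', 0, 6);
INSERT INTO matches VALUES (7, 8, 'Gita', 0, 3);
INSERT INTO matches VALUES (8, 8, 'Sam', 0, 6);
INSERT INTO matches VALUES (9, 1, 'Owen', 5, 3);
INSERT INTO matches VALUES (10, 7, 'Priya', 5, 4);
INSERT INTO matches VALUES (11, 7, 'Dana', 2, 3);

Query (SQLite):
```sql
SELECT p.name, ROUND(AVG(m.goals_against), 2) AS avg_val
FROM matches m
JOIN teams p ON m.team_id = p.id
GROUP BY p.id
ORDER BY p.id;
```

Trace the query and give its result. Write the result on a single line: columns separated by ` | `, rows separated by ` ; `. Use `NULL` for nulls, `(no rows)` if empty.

Frame | 3.4 ; Module | 3.25 ; Panel | 4.5

Join each matches row to its teams via team_id.
Group joined rows by teams.id; compute ROUND(AVG(m.goals_against), 2) per group.
  1: ids {1, 4, 5, 6, 9} → ROUND(AVG(m.goals_against), 2)=3.4
  7: ids {2, 3, 10, 11} → ROUND(AVG(m.goals_against), 2)=3.25
  8: ids {7, 8} → ROUND(AVG(m.goals_against), 2)=4.5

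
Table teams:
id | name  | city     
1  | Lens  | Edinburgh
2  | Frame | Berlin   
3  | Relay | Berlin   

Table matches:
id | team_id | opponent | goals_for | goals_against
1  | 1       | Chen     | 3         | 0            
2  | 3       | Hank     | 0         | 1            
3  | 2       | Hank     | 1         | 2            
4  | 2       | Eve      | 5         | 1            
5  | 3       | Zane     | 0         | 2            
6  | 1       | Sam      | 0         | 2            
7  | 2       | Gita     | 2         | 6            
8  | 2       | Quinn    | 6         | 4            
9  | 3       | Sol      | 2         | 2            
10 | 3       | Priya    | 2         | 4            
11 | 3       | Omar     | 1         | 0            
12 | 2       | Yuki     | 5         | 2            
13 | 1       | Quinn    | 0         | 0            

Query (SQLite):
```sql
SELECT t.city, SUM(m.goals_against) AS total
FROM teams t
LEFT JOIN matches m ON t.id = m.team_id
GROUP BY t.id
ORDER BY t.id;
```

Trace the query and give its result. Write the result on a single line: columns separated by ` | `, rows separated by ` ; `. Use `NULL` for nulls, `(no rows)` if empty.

LEFT JOIN keeps every teams row; unmatched ones get NULL for matches columns.
Group by teams.id and compute SUM(m.goals_against). SUM over an all-NULL group is NULL.
  1: ids {1, 6, 13} → SUM(m.goals_against)=2
  2: ids {3, 4, 7, 8, 12} → SUM(m.goals_against)=15
  3: ids {2, 5, 9, 10, 11} → SUM(m.goals_against)=9

Edinburgh | 2 ; Berlin | 15 ; Berlin | 9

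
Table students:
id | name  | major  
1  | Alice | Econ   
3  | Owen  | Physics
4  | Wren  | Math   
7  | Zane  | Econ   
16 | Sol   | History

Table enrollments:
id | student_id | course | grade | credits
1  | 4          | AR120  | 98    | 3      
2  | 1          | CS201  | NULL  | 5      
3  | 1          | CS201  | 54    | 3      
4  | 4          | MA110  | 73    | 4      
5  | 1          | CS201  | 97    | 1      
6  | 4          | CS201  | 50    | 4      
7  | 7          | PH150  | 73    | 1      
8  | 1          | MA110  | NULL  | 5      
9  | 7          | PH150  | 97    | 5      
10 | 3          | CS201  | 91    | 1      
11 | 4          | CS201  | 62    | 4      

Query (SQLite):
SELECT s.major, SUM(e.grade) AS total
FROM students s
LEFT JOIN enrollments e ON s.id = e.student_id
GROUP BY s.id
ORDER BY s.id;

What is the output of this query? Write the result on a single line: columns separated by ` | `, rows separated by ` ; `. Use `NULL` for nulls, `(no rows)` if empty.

Econ | 151 ; Physics | 91 ; Math | 283 ; Econ | 170 ; History | NULL

LEFT JOIN keeps every students row; unmatched ones get NULL for enrollments columns.
Group by students.id and compute SUM(e.grade). SUM over an all-NULL group is NULL.
  1: ids {2, 3, 5, 8} → SUM(e.grade)=151
  3: ids {10} → SUM(e.grade)=91
  4: ids {1, 4, 6, 11} → SUM(e.grade)=283
  7: ids {7, 9} → SUM(e.grade)=170
  16: ids {—} → SUM(e.grade)=NULL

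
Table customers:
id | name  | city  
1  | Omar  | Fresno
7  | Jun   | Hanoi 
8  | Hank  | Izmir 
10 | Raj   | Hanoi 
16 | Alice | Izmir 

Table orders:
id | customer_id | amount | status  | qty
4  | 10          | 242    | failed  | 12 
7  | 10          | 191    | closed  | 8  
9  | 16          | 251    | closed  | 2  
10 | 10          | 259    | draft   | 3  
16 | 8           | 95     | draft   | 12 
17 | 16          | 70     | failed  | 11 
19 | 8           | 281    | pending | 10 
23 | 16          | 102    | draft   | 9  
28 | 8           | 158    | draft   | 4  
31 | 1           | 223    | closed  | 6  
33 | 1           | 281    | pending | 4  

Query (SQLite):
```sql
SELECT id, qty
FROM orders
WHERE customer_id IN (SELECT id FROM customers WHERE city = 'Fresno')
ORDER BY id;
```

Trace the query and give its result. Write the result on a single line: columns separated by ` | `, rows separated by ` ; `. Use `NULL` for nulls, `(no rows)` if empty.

31 | 6 ; 33 | 4

Inner query: customers.id where city = 'Fresno'.
Outer: keep orders rows whose customer_id is in that set.
Inner query → {1}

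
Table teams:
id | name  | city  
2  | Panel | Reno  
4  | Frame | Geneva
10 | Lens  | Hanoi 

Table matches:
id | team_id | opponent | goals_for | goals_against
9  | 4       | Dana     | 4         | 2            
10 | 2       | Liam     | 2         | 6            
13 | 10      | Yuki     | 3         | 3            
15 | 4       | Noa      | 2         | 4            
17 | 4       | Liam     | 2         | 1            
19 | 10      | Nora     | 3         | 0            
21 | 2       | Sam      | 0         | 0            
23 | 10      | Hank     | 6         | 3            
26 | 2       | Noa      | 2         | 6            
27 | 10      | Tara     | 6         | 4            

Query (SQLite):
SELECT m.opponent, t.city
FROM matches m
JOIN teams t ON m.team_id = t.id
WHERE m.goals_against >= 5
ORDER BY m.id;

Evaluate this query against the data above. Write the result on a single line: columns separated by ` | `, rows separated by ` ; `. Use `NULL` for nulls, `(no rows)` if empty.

Liam | Reno ; Noa | Reno

Each matches row matches the teams row where team_id = teams.id.
Then keep rows with m.goals_against >= 5.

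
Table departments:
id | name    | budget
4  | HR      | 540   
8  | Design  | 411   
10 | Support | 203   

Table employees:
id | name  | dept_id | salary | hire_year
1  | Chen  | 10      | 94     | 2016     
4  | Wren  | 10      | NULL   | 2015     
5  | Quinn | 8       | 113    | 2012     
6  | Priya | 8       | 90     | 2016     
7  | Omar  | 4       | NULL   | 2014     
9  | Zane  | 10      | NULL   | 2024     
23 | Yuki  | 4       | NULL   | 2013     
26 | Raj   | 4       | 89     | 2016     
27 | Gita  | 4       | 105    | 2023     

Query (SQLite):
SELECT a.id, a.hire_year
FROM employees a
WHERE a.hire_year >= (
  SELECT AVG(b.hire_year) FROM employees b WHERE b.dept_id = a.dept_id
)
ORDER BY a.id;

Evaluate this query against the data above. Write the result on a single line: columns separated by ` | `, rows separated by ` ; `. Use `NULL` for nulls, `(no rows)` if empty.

6 | 2016 ; 9 | 2024 ; 27 | 2023

For each employees row a, compute AVG(hire_year) over rows sharing a.dept_id.
Keep row a if a.hire_year >= that per-group AVG.
  dept_id=4: AVG(hire_year) = 2016.5
  dept_id=8: AVG(hire_year) = 2014.0
  dept_id=10: AVG(hire_year) = 2018.333333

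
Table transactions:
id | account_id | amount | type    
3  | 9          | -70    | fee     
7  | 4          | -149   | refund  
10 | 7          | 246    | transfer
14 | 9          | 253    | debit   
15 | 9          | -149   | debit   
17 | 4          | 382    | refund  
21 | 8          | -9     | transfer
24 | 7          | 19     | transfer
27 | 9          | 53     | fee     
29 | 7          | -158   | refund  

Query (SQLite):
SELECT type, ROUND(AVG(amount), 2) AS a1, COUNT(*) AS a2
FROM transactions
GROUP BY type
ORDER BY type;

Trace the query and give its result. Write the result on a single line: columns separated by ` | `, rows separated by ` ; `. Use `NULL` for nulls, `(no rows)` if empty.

Group transactions by type.
Per group compute: ROUND(AVG(amount), 2), COUNT(*).
  debit: ids {14, 15} → ROUND(AVG(amount), 2)=52, COUNT(*)=2
  fee: ids {3, 27} → ROUND(AVG(amount), 2)=-8.5, COUNT(*)=2
  refund: ids {7, 17, 29} → ROUND(AVG(amount), 2)=25, COUNT(*)=3
  transfer: ids {10, 21, 24} → ROUND(AVG(amount), 2)=85.33, COUNT(*)=3

debit | 52 | 2 ; fee | -8.5 | 2 ; refund | 25 | 3 ; transfer | 85.33 | 3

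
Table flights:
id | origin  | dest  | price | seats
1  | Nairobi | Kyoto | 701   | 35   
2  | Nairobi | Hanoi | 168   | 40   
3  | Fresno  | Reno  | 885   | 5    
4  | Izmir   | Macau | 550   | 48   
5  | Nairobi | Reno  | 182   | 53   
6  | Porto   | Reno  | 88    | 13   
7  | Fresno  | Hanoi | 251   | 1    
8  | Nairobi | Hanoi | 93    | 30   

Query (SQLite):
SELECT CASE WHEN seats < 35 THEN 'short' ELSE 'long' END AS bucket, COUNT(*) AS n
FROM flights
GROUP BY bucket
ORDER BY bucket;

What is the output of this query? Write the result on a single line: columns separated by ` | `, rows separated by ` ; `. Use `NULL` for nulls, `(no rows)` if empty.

long | 4 ; short | 4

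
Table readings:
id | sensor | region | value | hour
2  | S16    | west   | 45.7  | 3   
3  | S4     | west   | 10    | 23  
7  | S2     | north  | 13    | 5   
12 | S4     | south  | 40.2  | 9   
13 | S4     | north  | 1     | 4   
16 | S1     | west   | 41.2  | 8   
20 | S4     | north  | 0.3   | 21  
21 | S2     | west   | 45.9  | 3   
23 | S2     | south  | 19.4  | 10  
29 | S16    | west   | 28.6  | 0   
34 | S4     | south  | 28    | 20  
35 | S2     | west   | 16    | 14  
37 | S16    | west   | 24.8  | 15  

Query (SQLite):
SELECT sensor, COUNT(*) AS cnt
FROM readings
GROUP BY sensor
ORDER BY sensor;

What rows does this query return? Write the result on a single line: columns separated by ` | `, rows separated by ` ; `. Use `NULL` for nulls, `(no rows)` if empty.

S1 | 1 ; S16 | 3 ; S2 | 4 ; S4 | 5

Partition readings by sensor; compute COUNT(*) within each group.
  S1: ids {16} → COUNT(*)=1
  S16: ids {2, 29, 37} → COUNT(*)=3
  S2: ids {7, 21, 23, 35} → COUNT(*)=4
  S4: ids {3, 12, 13, 20, 34} → COUNT(*)=5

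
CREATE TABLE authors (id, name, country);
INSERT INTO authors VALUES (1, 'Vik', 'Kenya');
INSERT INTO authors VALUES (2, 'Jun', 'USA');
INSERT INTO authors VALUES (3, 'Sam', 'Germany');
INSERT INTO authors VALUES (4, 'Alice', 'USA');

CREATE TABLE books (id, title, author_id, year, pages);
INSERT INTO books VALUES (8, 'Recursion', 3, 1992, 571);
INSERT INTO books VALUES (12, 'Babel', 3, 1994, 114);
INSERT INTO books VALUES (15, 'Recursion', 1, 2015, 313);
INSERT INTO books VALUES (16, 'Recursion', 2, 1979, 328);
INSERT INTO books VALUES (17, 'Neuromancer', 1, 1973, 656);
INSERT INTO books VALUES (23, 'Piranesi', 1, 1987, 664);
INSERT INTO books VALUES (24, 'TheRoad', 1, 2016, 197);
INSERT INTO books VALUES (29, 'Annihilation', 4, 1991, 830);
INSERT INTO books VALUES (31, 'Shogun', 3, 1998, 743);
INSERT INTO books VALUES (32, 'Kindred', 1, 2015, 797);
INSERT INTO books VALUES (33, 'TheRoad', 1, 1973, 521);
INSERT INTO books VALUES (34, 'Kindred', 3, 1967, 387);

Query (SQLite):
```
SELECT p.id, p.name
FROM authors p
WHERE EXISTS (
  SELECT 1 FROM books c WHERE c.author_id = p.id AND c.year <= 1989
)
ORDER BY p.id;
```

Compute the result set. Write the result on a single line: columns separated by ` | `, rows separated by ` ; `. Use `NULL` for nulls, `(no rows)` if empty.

For each authors row, check whether any books with matching author_id has year <= 1989.
Keep rows where that is true.

1 | Vik ; 2 | Jun ; 3 | Sam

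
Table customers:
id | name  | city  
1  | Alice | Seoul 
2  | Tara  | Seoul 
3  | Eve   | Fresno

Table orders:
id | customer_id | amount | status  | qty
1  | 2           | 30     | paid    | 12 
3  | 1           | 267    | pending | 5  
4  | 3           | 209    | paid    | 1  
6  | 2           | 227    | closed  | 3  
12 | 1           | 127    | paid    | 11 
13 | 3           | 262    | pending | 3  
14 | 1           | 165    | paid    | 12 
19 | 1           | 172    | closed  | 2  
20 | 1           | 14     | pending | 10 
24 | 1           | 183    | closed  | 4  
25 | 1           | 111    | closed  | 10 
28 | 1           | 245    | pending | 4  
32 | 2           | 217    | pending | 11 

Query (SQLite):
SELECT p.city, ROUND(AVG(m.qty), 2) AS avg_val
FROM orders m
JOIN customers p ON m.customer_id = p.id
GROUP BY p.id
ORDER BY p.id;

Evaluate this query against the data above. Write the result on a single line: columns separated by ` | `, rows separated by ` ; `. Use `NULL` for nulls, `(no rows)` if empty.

Seoul | 7.25 ; Seoul | 8.67 ; Fresno | 2

Join each orders row to its customers via customer_id.
Group joined rows by customers.id; compute ROUND(AVG(m.qty), 2) per group.
  1: ids {3, 12, 14, 19, 20, 24, 25, 28} → ROUND(AVG(m.qty), 2)=7.25
  2: ids {1, 6, 32} → ROUND(AVG(m.qty), 2)=8.67
  3: ids {4, 13} → ROUND(AVG(m.qty), 2)=2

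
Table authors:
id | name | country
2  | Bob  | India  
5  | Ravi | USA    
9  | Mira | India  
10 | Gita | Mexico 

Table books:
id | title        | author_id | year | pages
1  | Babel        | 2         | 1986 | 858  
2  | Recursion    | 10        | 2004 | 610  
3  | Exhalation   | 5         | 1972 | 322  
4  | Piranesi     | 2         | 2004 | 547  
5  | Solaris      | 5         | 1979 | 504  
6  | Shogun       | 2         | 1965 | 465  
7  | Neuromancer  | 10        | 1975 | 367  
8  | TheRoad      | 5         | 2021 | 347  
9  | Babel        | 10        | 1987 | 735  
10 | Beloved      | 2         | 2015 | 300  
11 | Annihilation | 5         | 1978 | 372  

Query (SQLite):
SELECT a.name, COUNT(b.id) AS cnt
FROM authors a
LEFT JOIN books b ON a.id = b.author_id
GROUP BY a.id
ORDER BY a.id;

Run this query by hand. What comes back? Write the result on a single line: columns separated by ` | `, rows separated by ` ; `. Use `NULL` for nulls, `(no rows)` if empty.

LEFT JOIN keeps every authors row; unmatched ones get NULL for books columns.
Group by authors.id and compute COUNT(b.id). COUNT(col) of an all-NULL group is 0.
  2: ids {1, 4, 6, 10} → COUNT(b.id)=4
  5: ids {3, 5, 8, 11} → COUNT(b.id)=4
  9: ids {—} → COUNT(b.id)=0
  10: ids {2, 7, 9} → COUNT(b.id)=3

Bob | 4 ; Ravi | 4 ; Mira | 0 ; Gita | 3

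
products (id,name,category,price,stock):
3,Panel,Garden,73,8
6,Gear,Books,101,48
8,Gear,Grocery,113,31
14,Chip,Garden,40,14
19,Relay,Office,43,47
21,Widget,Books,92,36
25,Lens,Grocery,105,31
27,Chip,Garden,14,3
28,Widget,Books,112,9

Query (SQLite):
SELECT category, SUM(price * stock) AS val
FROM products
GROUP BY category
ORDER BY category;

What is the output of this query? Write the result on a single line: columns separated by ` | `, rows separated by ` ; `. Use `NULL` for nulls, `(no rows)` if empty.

For each row compute price * stock.
Group by category; take SUM of the expression per group.
  Books: ids {6, 21, 28} → SUM(price * stock)=9168
  Garden: ids {3, 14, 27} → SUM(price * stock)=1186
  Grocery: ids {8, 25} → SUM(price * stock)=6758
  Office: ids {19} → SUM(price * stock)=2021

Books | 9168 ; Garden | 1186 ; Grocery | 6758 ; Office | 2021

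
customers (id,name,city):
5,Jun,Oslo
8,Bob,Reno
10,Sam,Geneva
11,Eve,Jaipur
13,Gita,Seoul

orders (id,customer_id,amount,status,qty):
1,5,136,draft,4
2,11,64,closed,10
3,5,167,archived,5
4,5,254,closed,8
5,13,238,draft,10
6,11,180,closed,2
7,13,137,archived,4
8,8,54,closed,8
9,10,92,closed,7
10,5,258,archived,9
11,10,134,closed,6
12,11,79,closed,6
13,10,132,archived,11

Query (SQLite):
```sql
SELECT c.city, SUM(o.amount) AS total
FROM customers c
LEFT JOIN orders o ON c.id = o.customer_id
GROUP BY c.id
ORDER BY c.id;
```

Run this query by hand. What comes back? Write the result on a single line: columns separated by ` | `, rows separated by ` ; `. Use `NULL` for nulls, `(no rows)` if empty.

Oslo | 815 ; Reno | 54 ; Geneva | 358 ; Jaipur | 323 ; Seoul | 375

LEFT JOIN keeps every customers row; unmatched ones get NULL for orders columns.
Group by customers.id and compute SUM(o.amount). SUM over an all-NULL group is NULL.
  5: ids {1, 3, 4, 10} → SUM(o.amount)=815
  8: ids {8} → SUM(o.amount)=54
  10: ids {9, 11, 13} → SUM(o.amount)=358
  11: ids {2, 6, 12} → SUM(o.amount)=323
  13: ids {5, 7} → SUM(o.amount)=375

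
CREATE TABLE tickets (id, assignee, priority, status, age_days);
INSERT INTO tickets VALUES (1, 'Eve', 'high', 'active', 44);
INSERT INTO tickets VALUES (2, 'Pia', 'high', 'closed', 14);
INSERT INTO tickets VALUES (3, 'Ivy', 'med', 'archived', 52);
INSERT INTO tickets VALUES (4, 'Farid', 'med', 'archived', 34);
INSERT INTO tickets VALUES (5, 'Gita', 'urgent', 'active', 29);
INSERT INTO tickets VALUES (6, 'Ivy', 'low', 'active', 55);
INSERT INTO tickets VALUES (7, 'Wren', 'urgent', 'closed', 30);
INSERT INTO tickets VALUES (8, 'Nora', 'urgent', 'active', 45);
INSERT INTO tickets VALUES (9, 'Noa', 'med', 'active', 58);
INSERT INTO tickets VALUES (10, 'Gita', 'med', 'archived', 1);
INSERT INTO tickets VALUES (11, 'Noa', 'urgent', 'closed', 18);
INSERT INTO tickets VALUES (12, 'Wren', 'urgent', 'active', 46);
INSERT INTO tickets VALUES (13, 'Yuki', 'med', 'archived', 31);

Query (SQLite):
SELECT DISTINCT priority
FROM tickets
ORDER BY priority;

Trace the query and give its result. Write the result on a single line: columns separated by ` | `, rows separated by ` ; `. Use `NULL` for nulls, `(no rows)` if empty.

Collect distinct priority values from tickets.

high ; low ; med ; urgent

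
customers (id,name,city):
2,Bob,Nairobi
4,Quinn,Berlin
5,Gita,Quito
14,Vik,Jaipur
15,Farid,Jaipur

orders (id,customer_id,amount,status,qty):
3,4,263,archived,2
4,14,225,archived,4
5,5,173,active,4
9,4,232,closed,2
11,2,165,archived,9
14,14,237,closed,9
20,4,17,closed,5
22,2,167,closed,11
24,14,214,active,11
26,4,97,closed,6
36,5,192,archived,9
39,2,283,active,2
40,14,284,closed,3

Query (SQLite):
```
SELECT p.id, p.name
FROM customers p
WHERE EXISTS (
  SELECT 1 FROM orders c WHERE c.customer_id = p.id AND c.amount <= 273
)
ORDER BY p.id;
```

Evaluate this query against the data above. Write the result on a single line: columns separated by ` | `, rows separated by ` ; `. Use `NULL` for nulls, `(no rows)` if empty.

2 | Bob ; 4 | Quinn ; 5 | Gita ; 14 | Vik

For each customers row, check whether any orders with matching customer_id has amount <= 273.
Keep rows where that is true.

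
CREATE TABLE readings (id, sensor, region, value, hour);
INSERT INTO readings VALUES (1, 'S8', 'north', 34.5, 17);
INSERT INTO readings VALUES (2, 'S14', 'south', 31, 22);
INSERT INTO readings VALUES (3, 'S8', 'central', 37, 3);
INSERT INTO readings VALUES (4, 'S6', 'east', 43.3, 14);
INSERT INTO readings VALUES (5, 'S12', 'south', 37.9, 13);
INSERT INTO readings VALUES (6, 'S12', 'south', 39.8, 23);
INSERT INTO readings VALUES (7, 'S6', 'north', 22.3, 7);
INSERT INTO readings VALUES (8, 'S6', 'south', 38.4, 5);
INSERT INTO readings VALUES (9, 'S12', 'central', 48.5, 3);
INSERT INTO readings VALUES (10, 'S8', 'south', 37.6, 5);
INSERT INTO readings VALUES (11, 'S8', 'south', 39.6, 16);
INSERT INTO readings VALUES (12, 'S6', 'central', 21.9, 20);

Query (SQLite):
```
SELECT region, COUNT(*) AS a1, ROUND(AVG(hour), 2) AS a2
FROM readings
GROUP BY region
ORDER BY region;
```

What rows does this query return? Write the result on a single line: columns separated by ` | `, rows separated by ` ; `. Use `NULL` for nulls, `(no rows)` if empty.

Group readings by region.
Per group compute: COUNT(*), ROUND(AVG(hour), 2).
  central: ids {3, 9, 12} → COUNT(*)=3, ROUND(AVG(hour), 2)=8.67
  east: ids {4} → COUNT(*)=1, ROUND(AVG(hour), 2)=14
  north: ids {1, 7} → COUNT(*)=2, ROUND(AVG(hour), 2)=12
  south: ids {2, 5, 6, 8, 10, 11} → COUNT(*)=6, ROUND(AVG(hour), 2)=14

central | 3 | 8.67 ; east | 1 | 14 ; north | 2 | 12 ; south | 6 | 14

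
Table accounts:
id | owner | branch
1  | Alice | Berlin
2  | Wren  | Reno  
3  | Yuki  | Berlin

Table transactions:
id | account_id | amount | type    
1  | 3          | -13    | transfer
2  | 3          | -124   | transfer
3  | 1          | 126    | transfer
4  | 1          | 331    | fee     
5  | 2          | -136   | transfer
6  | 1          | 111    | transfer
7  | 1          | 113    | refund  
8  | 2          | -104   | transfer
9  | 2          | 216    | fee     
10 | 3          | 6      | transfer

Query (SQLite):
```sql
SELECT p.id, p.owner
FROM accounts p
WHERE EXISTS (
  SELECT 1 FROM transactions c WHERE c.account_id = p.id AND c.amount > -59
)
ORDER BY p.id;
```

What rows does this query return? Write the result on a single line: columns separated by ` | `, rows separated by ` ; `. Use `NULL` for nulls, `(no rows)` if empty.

1 | Alice ; 2 | Wren ; 3 | Yuki

For each accounts row, check whether any transactions with matching account_id has amount > -59.
Keep rows where that is true.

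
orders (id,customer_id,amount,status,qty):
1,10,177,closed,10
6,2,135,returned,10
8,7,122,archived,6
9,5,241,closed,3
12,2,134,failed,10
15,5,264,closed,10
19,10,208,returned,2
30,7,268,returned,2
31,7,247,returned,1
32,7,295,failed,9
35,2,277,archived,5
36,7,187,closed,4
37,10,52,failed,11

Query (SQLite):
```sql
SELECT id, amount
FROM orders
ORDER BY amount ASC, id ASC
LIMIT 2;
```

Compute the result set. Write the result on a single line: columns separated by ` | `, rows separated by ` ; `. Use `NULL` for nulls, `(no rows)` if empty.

37 | 52 ; 8 | 122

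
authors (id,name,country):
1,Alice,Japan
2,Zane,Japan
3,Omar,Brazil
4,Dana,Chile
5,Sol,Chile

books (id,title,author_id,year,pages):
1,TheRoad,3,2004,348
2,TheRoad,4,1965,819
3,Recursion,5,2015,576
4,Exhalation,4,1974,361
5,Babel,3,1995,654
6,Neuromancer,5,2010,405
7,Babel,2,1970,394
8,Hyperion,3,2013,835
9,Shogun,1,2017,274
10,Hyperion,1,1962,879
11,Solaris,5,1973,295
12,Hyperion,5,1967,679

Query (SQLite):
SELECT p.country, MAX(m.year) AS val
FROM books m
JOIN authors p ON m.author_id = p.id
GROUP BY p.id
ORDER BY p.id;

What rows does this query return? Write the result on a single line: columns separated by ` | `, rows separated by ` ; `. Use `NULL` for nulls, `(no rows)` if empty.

Join each books row to its authors via author_id.
Group joined rows by authors.id; compute MAX(m.year) per group.
  1: ids {9, 10} → MAX(m.year)=2017
  2: ids {7} → MAX(m.year)=1970
  3: ids {1, 5, 8} → MAX(m.year)=2013
  4: ids {2, 4} → MAX(m.year)=1974
  5: ids {3, 6, 11, 12} → MAX(m.year)=2015

Japan | 2017 ; Japan | 1970 ; Brazil | 2013 ; Chile | 1974 ; Chile | 2015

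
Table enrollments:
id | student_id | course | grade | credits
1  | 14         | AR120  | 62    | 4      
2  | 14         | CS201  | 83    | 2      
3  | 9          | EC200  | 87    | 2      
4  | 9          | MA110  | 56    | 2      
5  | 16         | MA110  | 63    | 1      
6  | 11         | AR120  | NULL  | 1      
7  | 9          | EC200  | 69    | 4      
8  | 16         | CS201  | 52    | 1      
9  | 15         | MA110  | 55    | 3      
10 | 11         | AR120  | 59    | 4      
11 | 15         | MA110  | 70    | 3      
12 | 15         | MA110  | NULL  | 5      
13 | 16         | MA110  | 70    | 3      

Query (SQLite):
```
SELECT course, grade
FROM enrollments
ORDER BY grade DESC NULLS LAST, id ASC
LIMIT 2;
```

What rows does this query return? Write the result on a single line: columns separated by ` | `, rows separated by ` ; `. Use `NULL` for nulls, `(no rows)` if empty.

Sort by grade desc, tiebreak id asc: (87, id=3), (83, id=2), (70, id=11), (70, id=13), (69, id=7) …. Take first 2.
NULLS LAST: NULL grade rows go after all non-NULL rows (among themselves ordered by id asc).

EC200 | 87 ; CS201 | 83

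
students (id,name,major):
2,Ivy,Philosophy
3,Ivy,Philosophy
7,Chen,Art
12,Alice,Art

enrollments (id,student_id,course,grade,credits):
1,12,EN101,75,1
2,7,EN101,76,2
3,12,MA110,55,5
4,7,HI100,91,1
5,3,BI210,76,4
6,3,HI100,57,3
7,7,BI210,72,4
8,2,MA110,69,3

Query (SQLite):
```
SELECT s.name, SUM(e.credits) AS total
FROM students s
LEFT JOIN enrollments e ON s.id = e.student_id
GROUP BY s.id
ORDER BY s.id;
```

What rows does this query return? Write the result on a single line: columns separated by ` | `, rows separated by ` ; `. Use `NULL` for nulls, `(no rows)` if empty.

LEFT JOIN keeps every students row; unmatched ones get NULL for enrollments columns.
Group by students.id and compute SUM(e.credits). SUM over an all-NULL group is NULL.
  2: ids {8} → SUM(e.credits)=3
  3: ids {5, 6} → SUM(e.credits)=7
  7: ids {2, 4, 7} → SUM(e.credits)=7
  12: ids {1, 3} → SUM(e.credits)=6

Ivy | 3 ; Ivy | 7 ; Chen | 7 ; Alice | 6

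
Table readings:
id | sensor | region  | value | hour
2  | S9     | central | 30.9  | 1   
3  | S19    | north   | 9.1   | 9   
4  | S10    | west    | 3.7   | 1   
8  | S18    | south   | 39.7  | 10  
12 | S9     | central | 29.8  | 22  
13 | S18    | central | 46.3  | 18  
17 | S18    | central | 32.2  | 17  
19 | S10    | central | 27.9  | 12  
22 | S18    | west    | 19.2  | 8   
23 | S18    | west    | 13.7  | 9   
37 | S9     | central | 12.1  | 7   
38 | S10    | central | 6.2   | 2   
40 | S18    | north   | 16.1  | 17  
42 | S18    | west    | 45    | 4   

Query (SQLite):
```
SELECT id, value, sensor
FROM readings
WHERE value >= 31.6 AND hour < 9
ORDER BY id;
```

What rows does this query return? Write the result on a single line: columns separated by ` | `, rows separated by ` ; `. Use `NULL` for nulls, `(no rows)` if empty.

42 | 45 | S18

value >= 31.6: ids {8, 13, 17, 42}
hour < 9: ids {2, 4, 22, 37, 38, 42}
Combine with AND.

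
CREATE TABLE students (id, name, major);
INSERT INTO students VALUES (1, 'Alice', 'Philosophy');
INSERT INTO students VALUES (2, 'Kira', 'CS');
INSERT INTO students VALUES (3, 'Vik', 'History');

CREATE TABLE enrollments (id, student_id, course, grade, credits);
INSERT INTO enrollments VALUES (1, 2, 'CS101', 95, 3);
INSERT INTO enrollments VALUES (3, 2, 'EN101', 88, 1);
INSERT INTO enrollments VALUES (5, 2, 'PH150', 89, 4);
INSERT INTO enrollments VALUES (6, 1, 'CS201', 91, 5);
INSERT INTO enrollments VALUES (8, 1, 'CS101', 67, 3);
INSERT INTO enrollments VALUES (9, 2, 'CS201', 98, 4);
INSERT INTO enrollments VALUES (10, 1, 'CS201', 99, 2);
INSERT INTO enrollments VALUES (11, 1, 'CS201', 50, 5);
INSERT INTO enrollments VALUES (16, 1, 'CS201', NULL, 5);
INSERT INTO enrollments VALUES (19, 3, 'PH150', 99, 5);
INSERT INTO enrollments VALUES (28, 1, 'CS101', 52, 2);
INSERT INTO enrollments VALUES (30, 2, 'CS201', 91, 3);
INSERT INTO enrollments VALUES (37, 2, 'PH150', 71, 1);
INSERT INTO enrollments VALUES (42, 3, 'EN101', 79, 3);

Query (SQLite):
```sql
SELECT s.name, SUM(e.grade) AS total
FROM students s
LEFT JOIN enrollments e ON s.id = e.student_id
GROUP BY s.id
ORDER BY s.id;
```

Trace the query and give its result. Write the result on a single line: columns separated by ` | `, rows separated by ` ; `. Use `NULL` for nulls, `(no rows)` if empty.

Alice | 359 ; Kira | 532 ; Vik | 178

LEFT JOIN keeps every students row; unmatched ones get NULL for enrollments columns.
Group by students.id and compute SUM(e.grade). SUM over an all-NULL group is NULL.
  1: ids {6, 8, 10, 11, 16, 28} → SUM(e.grade)=359
  2: ids {1, 3, 5, 9, 30, 37} → SUM(e.grade)=532
  3: ids {19, 42} → SUM(e.grade)=178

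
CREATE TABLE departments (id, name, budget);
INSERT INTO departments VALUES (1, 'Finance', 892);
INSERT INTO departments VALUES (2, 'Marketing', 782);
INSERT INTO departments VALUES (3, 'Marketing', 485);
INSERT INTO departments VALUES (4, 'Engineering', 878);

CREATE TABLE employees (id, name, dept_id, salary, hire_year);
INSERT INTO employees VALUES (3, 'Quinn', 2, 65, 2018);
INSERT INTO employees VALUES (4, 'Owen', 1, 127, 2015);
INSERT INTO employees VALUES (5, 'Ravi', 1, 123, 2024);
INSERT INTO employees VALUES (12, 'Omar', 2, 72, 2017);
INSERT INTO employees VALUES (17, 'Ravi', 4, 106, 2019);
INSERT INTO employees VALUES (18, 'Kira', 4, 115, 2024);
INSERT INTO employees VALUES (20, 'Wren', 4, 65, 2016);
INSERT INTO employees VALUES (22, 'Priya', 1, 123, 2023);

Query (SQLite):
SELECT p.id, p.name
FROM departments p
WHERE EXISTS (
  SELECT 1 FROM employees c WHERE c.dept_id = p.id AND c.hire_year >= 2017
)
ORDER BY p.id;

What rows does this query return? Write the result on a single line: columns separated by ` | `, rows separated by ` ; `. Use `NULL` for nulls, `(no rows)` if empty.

1 | Finance ; 2 | Marketing ; 4 | Engineering

For each departments row, check whether any employees with matching dept_id has hire_year >= 2017.
Keep rows where that is true.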